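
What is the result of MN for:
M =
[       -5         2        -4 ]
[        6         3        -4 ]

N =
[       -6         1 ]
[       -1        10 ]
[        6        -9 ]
MN =
[        4        51 ]
[      -63        72 ]

Matrix multiplication: (MN)[i][j] = sum over k of M[i][k] * N[k][j].
  (MN)[0][0] = (-5)*(-6) + (2)*(-1) + (-4)*(6) = 4
  (MN)[0][1] = (-5)*(1) + (2)*(10) + (-4)*(-9) = 51
  (MN)[1][0] = (6)*(-6) + (3)*(-1) + (-4)*(6) = -63
  (MN)[1][1] = (6)*(1) + (3)*(10) + (-4)*(-9) = 72
MN =
[        4        51 ]
[      -63        72 ]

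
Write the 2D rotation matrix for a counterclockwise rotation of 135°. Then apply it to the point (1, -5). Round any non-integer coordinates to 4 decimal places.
R = [[-√2/2, -√2/2], [√2/2, -√2/2]]; R·(1, -5) = (2.8284, 4.2426)

Rotation matrix formula: R(θ) = [[cos θ, -sin θ], [sin θ, cos θ]]
For θ = 135°:
cos(135°) = -√2/2
sin(135°) = √2/2
R = [[-√2/2, -√2/2], [√2/2, -√2/2]]
Apply to (1, -5): [-√2/2·1 + (-√2/2)·-5, √2/2·1 + -√2/2·-5] = (2.8284, 4.2426)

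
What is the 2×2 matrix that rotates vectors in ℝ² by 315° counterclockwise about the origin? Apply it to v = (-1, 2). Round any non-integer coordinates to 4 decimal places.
R = [[√2/2, √2/2], [-√2/2, √2/2]]; R·v = (0.7071, 2.1213)

A counterclockwise rotation by angle θ in ℝ² has matrix R(θ) = [[cos θ, -sin θ], [sin θ, cos θ]].
For θ = 315°: cos θ = √2/2, sin θ = -√2/2.
R(315°) = [[√2/2, √2/2], [-√2/2, √2/2]].
R·v = [√2/2·-1 + (√2/2)·2, -√2/2·-1 + √2/2·2] = (0.7071, 2.1213).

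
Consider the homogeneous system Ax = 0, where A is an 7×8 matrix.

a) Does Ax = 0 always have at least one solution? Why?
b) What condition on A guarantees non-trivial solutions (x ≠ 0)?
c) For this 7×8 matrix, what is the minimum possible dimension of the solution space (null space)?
a) Yes, x = 0 is always a solution. b) When A has linearly dependent columns (rank < n). c) Minimum nullity = 1.

a) x = 0 satisfies A·0 = 0, so the zero vector is always a solution.
b) Non-trivial solutions exist iff the columns of A are linearly dependent, equivalently rank(A) < n (the number of columns).
c) By rank-nullity, rank(A) + nullity(A) = n = 8. Since A has only 7 rows, rank(A) ≤ 7, so nullity(A) ≥ 8 - 7 = 1.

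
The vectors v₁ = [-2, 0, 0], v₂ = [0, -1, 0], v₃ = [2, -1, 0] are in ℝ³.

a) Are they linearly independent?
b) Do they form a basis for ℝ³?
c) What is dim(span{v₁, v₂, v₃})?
Not independent, not a basis, dim(span) = 2

Check whether v₃ can be written as a linear combination of v₁ and v₂.
v₃ = (-1)·v₁ + (1)·v₂ = [2, -1, 0], so the three vectors are linearly dependent.
Thus they do not form a basis for ℝ³, and dim(span{v₁, v₂, v₃}) = 2 (spanned by v₁ and v₂).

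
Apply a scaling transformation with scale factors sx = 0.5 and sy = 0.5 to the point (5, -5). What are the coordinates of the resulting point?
(2.5, -2.5)

Scaling matrix:
[[0.50, 0], [0, 0.50]]
Result: (5 × 0.5, -5 × 0.5) = (2.5, -2.5)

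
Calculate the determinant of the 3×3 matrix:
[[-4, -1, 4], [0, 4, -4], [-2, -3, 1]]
56

Expansion along first row:
det = -4·det([[4,-4],[-3,1]]) - -1·det([[0,-4],[-2,1]]) + 4·det([[0,4],[-2,-3]])
    = -4·(4·1 - -4·-3) - -1·(0·1 - -4·-2) + 4·(0·-3 - 4·-2)
    = -4·-8 - -1·-8 + 4·8
    = 32 + -8 + 32 = 56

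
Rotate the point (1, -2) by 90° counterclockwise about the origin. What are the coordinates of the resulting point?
(2, 1)

Rotation matrix R(θ) = [[cos θ, -sin θ], [sin θ, cos θ]]; for θ = 90°:
R = [[0, -1], [1, 0]]
Result: R × [1, -2]ᵀ = [0·1 + (-1)·-2, 1·1 + (0)·-2]ᵀ = (2, 1)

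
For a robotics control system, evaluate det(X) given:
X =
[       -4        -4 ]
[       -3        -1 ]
det(X) = -8

For a 2×2 matrix [[a, b], [c, d]], det = a*d - b*c.
det(X) = (-4)*(-1) - (-4)*(-3) = 4 - 12 = -8.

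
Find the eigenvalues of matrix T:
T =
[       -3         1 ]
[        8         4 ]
λ = -4, 5

Solve det(T - λI) = 0. For a 2×2 matrix the characteristic equation is λ² - (trace)λ + det = 0.
trace(T) = a + d = -3 + 4 = 1.
det(T) = a*d - b*c = (-3)*(4) - (1)*(8) = -12 - 8 = -20.
Characteristic equation: λ² - (1)λ + (-20) = 0.
Discriminant = (1)² - 4*(-20) = 1 + 80 = 81.
λ = (1 ± √81) / 2 = (1 ± 9) / 2 = -4, 5.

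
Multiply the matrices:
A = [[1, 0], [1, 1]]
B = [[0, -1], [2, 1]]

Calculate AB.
[[0, -1], [2, 0]]

Each entry (i,j) of AB = sum over k of A[i][k]*B[k][j].
(AB)[0][0] = (1)*(0) + (0)*(2) = 0
(AB)[0][1] = (1)*(-1) + (0)*(1) = -1
(AB)[1][0] = (1)*(0) + (1)*(2) = 2
(AB)[1][1] = (1)*(-1) + (1)*(1) = 0
AB = [[0, -1], [2, 0]]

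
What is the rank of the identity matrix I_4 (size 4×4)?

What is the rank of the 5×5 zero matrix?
rank(I_4) = 4, rank(0) = 0

The identity I_4 has 4 columns that are the standard basis vectors e_1, …, e_4. These are linearly independent, so all 4 columns are pivots and rank(I_4) = 4.
The 5×5 zero matrix has every entry zero, so every row is the zero row and there are no pivots; rank(0) = 0.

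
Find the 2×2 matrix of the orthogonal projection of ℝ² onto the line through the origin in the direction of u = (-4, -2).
[[4/5, 2/5], [2/5, 1/5]]

The orthogonal projection onto the line spanned by a nonzero vector u = (a, b) has matrix P = (u uᵀ) / (uᵀ u) = (1/(a² + b²)) · [[a², ab], [ab, b²]].
Here u = (-4, -2), so a² + b² = 16 + 4 = 20.
P = (1/20) · [[16, 8], [8, 4]] = [[4/5, 2/5], [2/5, 1/5]].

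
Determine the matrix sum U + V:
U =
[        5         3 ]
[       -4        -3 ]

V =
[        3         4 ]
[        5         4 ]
U + V =
[        8         7 ]
[        1         1 ]

Matrix addition is elementwise: (U+V)[i][j] = U[i][j] + V[i][j].
  (U+V)[0][0] = (5) + (3) = 8
  (U+V)[0][1] = (3) + (4) = 7
  (U+V)[1][0] = (-4) + (5) = 1
  (U+V)[1][1] = (-3) + (4) = 1
U + V =
[        8         7 ]
[        1         1 ]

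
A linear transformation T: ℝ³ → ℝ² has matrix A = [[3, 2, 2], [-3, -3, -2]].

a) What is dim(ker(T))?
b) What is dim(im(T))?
dim(ker) = 1, dim(im) = 2

The two rows are not scalar multiples of one another (no single k satisfies row 2 = k × row 1), so they are linearly independent.
Thus rank(A) = 2.
dim(im(T)) = rank(A) = 2.
By the rank-nullity theorem applied to T: ℝ³ → ℝ², rank(A) + nullity(A) = 3 (the domain dimension), so dim(ker(T)) = 3 - 2 = 1.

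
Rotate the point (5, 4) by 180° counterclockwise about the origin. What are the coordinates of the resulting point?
(-5, -4)

Rotation matrix R(θ) = [[cos θ, -sin θ], [sin θ, cos θ]]; for θ = 180°:
R = [[-1, 0], [0, -1]]
Result: R × [5, 4]ᵀ = [-1·5 + (0)·4, 0·5 + (-1)·4]ᵀ = (-5, -4)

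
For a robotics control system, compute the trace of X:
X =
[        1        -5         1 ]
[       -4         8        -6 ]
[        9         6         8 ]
tr(X) = 1 + 8 + 8 = 17

The trace of a square matrix is the sum of its diagonal entries.
Diagonal entries of X: X[0][0] = 1, X[1][1] = 8, X[2][2] = 8.
tr(X) = 1 + 8 + 8 = 17.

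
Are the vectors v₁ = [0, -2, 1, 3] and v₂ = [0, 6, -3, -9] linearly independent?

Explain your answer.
No, linearly dependent (v₂ = -3·v₁)

Check whether there is a scalar k with v₂ = k·v₁.
Comparing components, k = -3 satisfies -3·[0, -2, 1, 3] = [0, 6, -3, -9].
Since v₂ is a scalar multiple of v₁, the two vectors are linearly dependent.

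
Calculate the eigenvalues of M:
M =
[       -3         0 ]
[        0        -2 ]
λ = -3, -2

Solve det(M - λI) = 0. For a 2×2 matrix the characteristic equation is λ² - (trace)λ + det = 0.
trace(M) = a + d = -3 - 2 = -5.
det(M) = a*d - b*c = (-3)*(-2) - (0)*(0) = 6 - 0 = 6.
Characteristic equation: λ² - (-5)λ + (6) = 0.
Discriminant = (-5)² - 4*(6) = 25 - 24 = 1.
λ = (-5 ± √1) / 2 = (-5 ± 1) / 2 = -3, -2.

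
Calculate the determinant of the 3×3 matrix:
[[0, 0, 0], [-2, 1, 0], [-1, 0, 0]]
0

Expansion along first row:
det = 0·det([[1,0],[0,0]]) - 0·det([[-2,0],[-1,0]]) + 0·det([[-2,1],[-1,0]])
    = 0·(1·0 - 0·0) - 0·(-2·0 - 0·-1) + 0·(-2·0 - 1·-1)
    = 0·0 - 0·0 + 0·1
    = 0 + 0 + 0 = 0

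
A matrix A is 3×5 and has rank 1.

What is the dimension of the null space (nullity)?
4

The rank-nullity theorem for an m×n matrix states:
rank(A) + nullity(A) = n (the number of columns).
Here n = 5 and rank(A) = 1, so nullity(A) = 5 - 1 = 4.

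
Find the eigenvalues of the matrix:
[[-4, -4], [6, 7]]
λ = -1 and λ = 4

Characteristic equation: det(A - λI) = 0
λ² - (trace)λ + (det) = 0
λ² - (3)λ + (-4) = 0
λ² - 3λ - 4 = 0
Solving: λ = -1, 4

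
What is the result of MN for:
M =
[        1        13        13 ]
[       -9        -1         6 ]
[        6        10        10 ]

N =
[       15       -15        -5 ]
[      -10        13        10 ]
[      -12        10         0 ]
MN =
[     -271       284       125 ]
[     -197       182        35 ]
[     -130       140        70 ]

Matrix multiplication: (MN)[i][j] = sum over k of M[i][k] * N[k][j].
  (MN)[0][0] = (1)*(15) + (13)*(-10) + (13)*(-12) = -271
  (MN)[0][1] = (1)*(-15) + (13)*(13) + (13)*(10) = 284
  (MN)[0][2] = (1)*(-5) + (13)*(10) + (13)*(0) = 125
  (MN)[1][0] = (-9)*(15) + (-1)*(-10) + (6)*(-12) = -197
  (MN)[1][1] = (-9)*(-15) + (-1)*(13) + (6)*(10) = 182
  (MN)[1][2] = (-9)*(-5) + (-1)*(10) + (6)*(0) = 35
  (MN)[2][0] = (6)*(15) + (10)*(-10) + (10)*(-12) = -130
  (MN)[2][1] = (6)*(-15) + (10)*(13) + (10)*(10) = 140
  (MN)[2][2] = (6)*(-5) + (10)*(10) + (10)*(0) = 70
MN =
[     -271       284       125 ]
[     -197       182        35 ]
[     -130       140        70 ]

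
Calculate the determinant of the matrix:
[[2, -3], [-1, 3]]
3

For a 2×2 matrix [[a, b], [c, d]], det = ad - bc
det = (2)(3) - (-3)(-1) = 6 - 3 = 3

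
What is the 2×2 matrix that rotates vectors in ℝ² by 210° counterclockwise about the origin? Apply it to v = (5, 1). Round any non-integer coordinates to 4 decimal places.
R = [[-√3/2, 1/2], [-1/2, -√3/2]]; R·v = (-3.8301, -3.3660)

A counterclockwise rotation by angle θ in ℝ² has matrix R(θ) = [[cos θ, -sin θ], [sin θ, cos θ]].
For θ = 210°: cos θ = -√3/2, sin θ = -1/2.
R(210°) = [[-√3/2, 1/2], [-1/2, -√3/2]].
R·v = [-√3/2·5 + (1/2)·1, -1/2·5 + -√3/2·1] = (-3.8301, -3.3660).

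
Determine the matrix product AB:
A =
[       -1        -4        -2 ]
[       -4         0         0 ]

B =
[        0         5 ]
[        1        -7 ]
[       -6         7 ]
AB =
[        8         9 ]
[        0       -20 ]

Matrix multiplication: (AB)[i][j] = sum over k of A[i][k] * B[k][j].
  (AB)[0][0] = (-1)*(0) + (-4)*(1) + (-2)*(-6) = 8
  (AB)[0][1] = (-1)*(5) + (-4)*(-7) + (-2)*(7) = 9
  (AB)[1][0] = (-4)*(0) + (0)*(1) + (0)*(-6) = 0
  (AB)[1][1] = (-4)*(5) + (0)*(-7) + (0)*(7) = -20
AB =
[        8         9 ]
[        0       -20 ]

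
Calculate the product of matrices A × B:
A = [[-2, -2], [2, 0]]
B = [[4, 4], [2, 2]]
[[-12, -12], [8, 8]]

Matrix multiplication:
C[0][0] = -2×4 + -2×2 = -12
C[0][1] = -2×4 + -2×2 = -12
C[1][0] = 2×4 + 0×2 = 8
C[1][1] = 2×4 + 0×2 = 8
Result: [[-12, -12], [8, 8]]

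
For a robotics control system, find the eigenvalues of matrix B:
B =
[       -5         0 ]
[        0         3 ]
λ = -5, 3

Solve det(B - λI) = 0. For a 2×2 matrix the characteristic equation is λ² - (trace)λ + det = 0.
trace(B) = a + d = -5 + 3 = -2.
det(B) = a*d - b*c = (-5)*(3) - (0)*(0) = -15 - 0 = -15.
Characteristic equation: λ² - (-2)λ + (-15) = 0.
Discriminant = (-2)² - 4*(-15) = 4 + 60 = 64.
λ = (-2 ± √64) / 2 = (-2 ± 8) / 2 = -5, 3.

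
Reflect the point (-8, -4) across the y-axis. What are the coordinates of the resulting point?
(8, -4)

Reflection across y-axis: (-8, -4) → (8, -4)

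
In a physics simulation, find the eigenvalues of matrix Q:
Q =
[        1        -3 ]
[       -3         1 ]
λ = -2, 4

Solve det(Q - λI) = 0. For a 2×2 matrix the characteristic equation is λ² - (trace)λ + det = 0.
trace(Q) = a + d = 1 + 1 = 2.
det(Q) = a*d - b*c = (1)*(1) - (-3)*(-3) = 1 - 9 = -8.
Characteristic equation: λ² - (2)λ + (-8) = 0.
Discriminant = (2)² - 4*(-8) = 4 + 32 = 36.
λ = (2 ± √36) / 2 = (2 ± 6) / 2 = -2, 4.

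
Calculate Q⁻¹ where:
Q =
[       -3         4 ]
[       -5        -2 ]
det(Q) = 26
Q⁻¹ =
[    -1/13     -2/13 ]
[     5/26     -3/26 ]

For a 2×2 matrix Q = [[a, b], [c, d]] with det(Q) ≠ 0, Q⁻¹ = (1/det(Q)) * [[d, -b], [-c, a]].
det(Q) = (-3)*(-2) - (4)*(-5) = 6 + 20 = 26.
Q⁻¹ = (1/26) * [[-2, -4], [5, -3]].
Dividing each entry by 26 and reducing:
Q⁻¹ =
[    -1/13     -2/13 ]
[     5/26     -3/26 ]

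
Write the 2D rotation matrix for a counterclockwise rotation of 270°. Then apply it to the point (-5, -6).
R = [[0, 1], [-1, 0]]; R·(-5, -6) = (-6, 5)

Rotation matrix formula: R(θ) = [[cos θ, -sin θ], [sin θ, cos θ]]
For θ = 270°:
cos(270°) = 0
sin(270°) = -1
R = [[0, 1], [-1, 0]]
Apply to (-5, -6): [0·-5 + (1)·-6, -1·-5 + 0·-6] = (-6, 5)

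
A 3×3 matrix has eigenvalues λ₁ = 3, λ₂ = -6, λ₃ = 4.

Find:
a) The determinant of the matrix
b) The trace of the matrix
det = -72, trace = 1

Two standard eigenvalue identities:
- det(A) equals the product of the eigenvalues (counted with multiplicity).
- trace(A) equals the sum of the eigenvalues.
det(A) = (3)*(-6)*(4) = -72.
trace(A) = 3 - 6 + 4 = 1.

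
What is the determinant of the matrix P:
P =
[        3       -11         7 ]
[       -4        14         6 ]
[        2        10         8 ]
det(P) = -804

Expand along row 0 (cofactor expansion): det(P) = a*(e*i - f*h) - b*(d*i - f*g) + c*(d*h - e*g), where the 3×3 is [[a, b, c], [d, e, f], [g, h, i]].
Minor M_00 = (14)*(8) - (6)*(10) = 112 - 60 = 52.
Minor M_01 = (-4)*(8) - (6)*(2) = -32 - 12 = -44.
Minor M_02 = (-4)*(10) - (14)*(2) = -40 - 28 = -68.
det(P) = (3)*(52) - (-11)*(-44) + (7)*(-68) = 156 - 484 - 476 = -804.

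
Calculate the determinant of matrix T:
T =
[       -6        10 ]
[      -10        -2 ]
det(T) = 112

For a 2×2 matrix [[a, b], [c, d]], det = a*d - b*c.
det(T) = (-6)*(-2) - (10)*(-10) = 12 + 100 = 112.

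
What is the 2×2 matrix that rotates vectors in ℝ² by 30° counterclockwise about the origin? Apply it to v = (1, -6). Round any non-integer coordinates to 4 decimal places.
R = [[√3/2, -1/2], [1/2, √3/2]]; R·v = (3.8660, -4.6962)

A counterclockwise rotation by angle θ in ℝ² has matrix R(θ) = [[cos θ, -sin θ], [sin θ, cos θ]].
For θ = 30°: cos θ = √3/2, sin θ = 1/2.
R(30°) = [[√3/2, -1/2], [1/2, √3/2]].
R·v = [√3/2·1 + (-1/2)·-6, 1/2·1 + √3/2·-6] = (3.8660, -4.6962).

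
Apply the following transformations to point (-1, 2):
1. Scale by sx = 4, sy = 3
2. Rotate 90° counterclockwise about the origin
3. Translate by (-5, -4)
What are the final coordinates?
(-11, -8)

Step 1: Scale → (-4, 6)
Step 2: Rotate 90° → (-6, -4)
Step 3: Translate → (-11, -8)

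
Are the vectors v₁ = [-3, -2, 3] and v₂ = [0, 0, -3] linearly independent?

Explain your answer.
Yes, linearly independent

Two vectors are linearly dependent iff one is a scalar multiple of the other.
No single scalar k satisfies v₂ = k·v₁ (the ratios of corresponding entries disagree), so v₁ and v₂ are linearly independent.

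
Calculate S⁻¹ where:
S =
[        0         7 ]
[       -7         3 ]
det(S) = 49
S⁻¹ =
[     3/49      -1/7 ]
[      1/7         0 ]

For a 2×2 matrix S = [[a, b], [c, d]] with det(S) ≠ 0, S⁻¹ = (1/det(S)) * [[d, -b], [-c, a]].
det(S) = (0)*(3) - (7)*(-7) = 0 + 49 = 49.
S⁻¹ = (1/49) * [[3, -7], [7, 0]].
Dividing each entry by 49 and reducing:
S⁻¹ =
[     3/49      -1/7 ]
[      1/7         0 ]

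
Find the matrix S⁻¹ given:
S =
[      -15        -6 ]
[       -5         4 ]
det(S) = -90
S⁻¹ =
[    -2/45     -1/15 ]
[    -1/18       1/6 ]

For a 2×2 matrix S = [[a, b], [c, d]] with det(S) ≠ 0, S⁻¹ = (1/det(S)) * [[d, -b], [-c, a]].
det(S) = (-15)*(4) - (-6)*(-5) = -60 - 30 = -90.
S⁻¹ = (1/-90) * [[4, 6], [5, -15]].
Dividing each entry by -90 and reducing:
S⁻¹ =
[    -2/45     -1/15 ]
[    -1/18       1/6 ]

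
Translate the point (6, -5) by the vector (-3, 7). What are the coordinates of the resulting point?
(3, 2)

Translation by (-3, 7):
x' = 6 + -3 = 3
y' = -5 + 7 = 2
Homogeneous matrix: [[1, 0, -3], [0, 1, 7], [0, 0, 1]]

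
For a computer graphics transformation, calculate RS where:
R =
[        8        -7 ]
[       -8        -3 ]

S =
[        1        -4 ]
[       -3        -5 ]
RS =
[       29         3 ]
[        1        47 ]

Matrix multiplication: (RS)[i][j] = sum over k of R[i][k] * S[k][j].
  (RS)[0][0] = (8)*(1) + (-7)*(-3) = 29
  (RS)[0][1] = (8)*(-4) + (-7)*(-5) = 3
  (RS)[1][0] = (-8)*(1) + (-3)*(-3) = 1
  (RS)[1][1] = (-8)*(-4) + (-3)*(-5) = 47
RS =
[       29         3 ]
[        1        47 ]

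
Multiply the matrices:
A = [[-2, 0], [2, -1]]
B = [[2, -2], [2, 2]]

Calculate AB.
[[-4, 4], [2, -6]]

Each entry (i,j) of AB = sum over k of A[i][k]*B[k][j].
(AB)[0][0] = (-2)*(2) + (0)*(2) = -4
(AB)[0][1] = (-2)*(-2) + (0)*(2) = 4
(AB)[1][0] = (2)*(2) + (-1)*(2) = 2
(AB)[1][1] = (2)*(-2) + (-1)*(2) = -6
AB = [[-4, 4], [2, -6]]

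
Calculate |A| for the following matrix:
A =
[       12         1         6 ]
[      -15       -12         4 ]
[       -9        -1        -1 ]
det(A) = -417

Expand along row 0 (cofactor expansion): det(A) = a*(e*i - f*h) - b*(d*i - f*g) + c*(d*h - e*g), where the 3×3 is [[a, b, c], [d, e, f], [g, h, i]].
Minor M_00 = (-12)*(-1) - (4)*(-1) = 12 + 4 = 16.
Minor M_01 = (-15)*(-1) - (4)*(-9) = 15 + 36 = 51.
Minor M_02 = (-15)*(-1) - (-12)*(-9) = 15 - 108 = -93.
det(A) = (12)*(16) - (1)*(51) + (6)*(-93) = 192 - 51 - 558 = -417.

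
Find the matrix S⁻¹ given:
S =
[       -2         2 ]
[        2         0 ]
det(S) = -4
S⁻¹ =
[        0       1/2 ]
[      1/2       1/2 ]

For a 2×2 matrix S = [[a, b], [c, d]] with det(S) ≠ 0, S⁻¹ = (1/det(S)) * [[d, -b], [-c, a]].
det(S) = (-2)*(0) - (2)*(2) = 0 - 4 = -4.
S⁻¹ = (1/-4) * [[0, -2], [-2, -2]].
Dividing each entry by -4 and reducing:
S⁻¹ =
[        0       1/2 ]
[      1/2       1/2 ]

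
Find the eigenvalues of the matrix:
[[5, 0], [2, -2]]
λ = -2 and λ = 5

Characteristic equation: det(A - λI) = 0
λ² - (trace)λ + (det) = 0
λ² - (3)λ + (-10) = 0
λ² - 3λ - 10 = 0
Solving: λ = -2, 5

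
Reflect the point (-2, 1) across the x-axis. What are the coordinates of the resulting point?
(-2, -1)

Reflection across x-axis: (-2, 1) → (-2, -1)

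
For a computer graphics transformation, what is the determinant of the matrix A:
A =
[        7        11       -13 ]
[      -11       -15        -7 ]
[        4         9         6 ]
det(A) = 736

Expand along row 0 (cofactor expansion): det(A) = a*(e*i - f*h) - b*(d*i - f*g) + c*(d*h - e*g), where the 3×3 is [[a, b, c], [d, e, f], [g, h, i]].
Minor M_00 = (-15)*(6) - (-7)*(9) = -90 + 63 = -27.
Minor M_01 = (-11)*(6) - (-7)*(4) = -66 + 28 = -38.
Minor M_02 = (-11)*(9) - (-15)*(4) = -99 + 60 = -39.
det(A) = (7)*(-27) - (11)*(-38) + (-13)*(-39) = -189 + 418 + 507 = 736.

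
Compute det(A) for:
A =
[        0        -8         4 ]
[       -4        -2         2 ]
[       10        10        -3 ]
det(A) = -144

Expand along row 0 (cofactor expansion): det(A) = a*(e*i - f*h) - b*(d*i - f*g) + c*(d*h - e*g), where the 3×3 is [[a, b, c], [d, e, f], [g, h, i]].
Minor M_00 = (-2)*(-3) - (2)*(10) = 6 - 20 = -14.
Minor M_01 = (-4)*(-3) - (2)*(10) = 12 - 20 = -8.
Minor M_02 = (-4)*(10) - (-2)*(10) = -40 + 20 = -20.
det(A) = (0)*(-14) - (-8)*(-8) + (4)*(-20) = 0 - 64 - 80 = -144.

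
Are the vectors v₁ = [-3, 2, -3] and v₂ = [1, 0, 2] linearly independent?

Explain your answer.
Yes, linearly independent

Two vectors are linearly dependent iff one is a scalar multiple of the other.
No single scalar k satisfies v₂ = k·v₁ (the ratios of corresponding entries disagree), so v₁ and v₂ are linearly independent.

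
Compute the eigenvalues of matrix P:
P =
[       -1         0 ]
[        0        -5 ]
λ = -5, -1

Solve det(P - λI) = 0. For a 2×2 matrix the characteristic equation is λ² - (trace)λ + det = 0.
trace(P) = a + d = -1 - 5 = -6.
det(P) = a*d - b*c = (-1)*(-5) - (0)*(0) = 5 - 0 = 5.
Characteristic equation: λ² - (-6)λ + (5) = 0.
Discriminant = (-6)² - 4*(5) = 36 - 20 = 16.
λ = (-6 ± √16) / 2 = (-6 ± 4) / 2 = -5, -1.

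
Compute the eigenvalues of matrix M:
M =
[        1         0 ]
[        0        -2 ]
λ = -2, 1

Solve det(M - λI) = 0. For a 2×2 matrix the characteristic equation is λ² - (trace)λ + det = 0.
trace(M) = a + d = 1 - 2 = -1.
det(M) = a*d - b*c = (1)*(-2) - (0)*(0) = -2 - 0 = -2.
Characteristic equation: λ² - (-1)λ + (-2) = 0.
Discriminant = (-1)² - 4*(-2) = 1 + 8 = 9.
λ = (-1 ± √9) / 2 = (-1 ± 3) / 2 = -2, 1.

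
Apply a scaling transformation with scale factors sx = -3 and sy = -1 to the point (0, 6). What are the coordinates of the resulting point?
(0, -6)

Scaling matrix:
[[-3, 0], [0, -1]]
Result: (0 × -3, 6 × -1) = (0, -6)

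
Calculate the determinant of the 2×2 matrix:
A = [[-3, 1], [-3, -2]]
9

For A = [[a, b], [c, d]], det(A) = a*d - b*c.
det(A) = (-3)*(-2) - (1)*(-3) = 6 - -3 = 9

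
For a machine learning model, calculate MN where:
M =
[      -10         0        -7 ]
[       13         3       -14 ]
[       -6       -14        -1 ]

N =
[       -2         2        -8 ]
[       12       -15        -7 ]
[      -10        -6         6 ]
MN =
[       90        22        38 ]
[      150        65      -209 ]
[     -146       204       140 ]

Matrix multiplication: (MN)[i][j] = sum over k of M[i][k] * N[k][j].
  (MN)[0][0] = (-10)*(-2) + (0)*(12) + (-7)*(-10) = 90
  (MN)[0][1] = (-10)*(2) + (0)*(-15) + (-7)*(-6) = 22
  (MN)[0][2] = (-10)*(-8) + (0)*(-7) + (-7)*(6) = 38
  (MN)[1][0] = (13)*(-2) + (3)*(12) + (-14)*(-10) = 150
  (MN)[1][1] = (13)*(2) + (3)*(-15) + (-14)*(-6) = 65
  (MN)[1][2] = (13)*(-8) + (3)*(-7) + (-14)*(6) = -209
  (MN)[2][0] = (-6)*(-2) + (-14)*(12) + (-1)*(-10) = -146
  (MN)[2][1] = (-6)*(2) + (-14)*(-15) + (-1)*(-6) = 204
  (MN)[2][2] = (-6)*(-8) + (-14)*(-7) + (-1)*(6) = 140
MN =
[       90        22        38 ]
[      150        65      -209 ]
[     -146       204       140 ]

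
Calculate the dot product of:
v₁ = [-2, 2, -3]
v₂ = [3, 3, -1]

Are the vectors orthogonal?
3, No

The dot product is the sum of products of corresponding components.
v₁·v₂ = (-2)*(3) + (2)*(3) + (-3)*(-1) = -6 + 6 + 3 = 3.
Two vectors are orthogonal iff their dot product is 0; here the dot product is 3, so the vectors are not orthogonal.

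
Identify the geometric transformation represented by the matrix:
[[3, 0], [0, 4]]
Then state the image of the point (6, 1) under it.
non-uniform scaling by (3, 4); image of (6, 1) is (18, 4)

This is diagonal with distinct entries, so it scales the x-axis by 3 and the y-axis by 4.
The matrix [[3, 0], [0, 4]] represents: non-uniform scaling by (3, 4).
Applying it to (6, 1): [3·6 + 0·1, 0·6 + 4·1] = (18, 4).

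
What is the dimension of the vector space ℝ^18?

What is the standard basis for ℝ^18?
Dimension = 18; standard basis = {e_1, e_2, e_3, …, e_18}

ℝ^18 is the space of 18-tuples of real numbers; its dimension is 18.
The standard basis consists of 18 vectors: e_1, e_2, e_3, …, e_18, where e_i is the vector with 1 in position i and 0 elsewhere.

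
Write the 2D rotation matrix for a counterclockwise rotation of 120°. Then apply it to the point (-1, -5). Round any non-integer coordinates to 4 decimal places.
R = [[-1/2, -√3/2], [√3/2, -1/2]]; R·(-1, -5) = (4.8301, 1.6340)

Rotation matrix formula: R(θ) = [[cos θ, -sin θ], [sin θ, cos θ]]
For θ = 120°:
cos(120°) = -1/2
sin(120°) = √3/2
R = [[-1/2, -√3/2], [√3/2, -1/2]]
Apply to (-1, -5): [-1/2·-1 + (-√3/2)·-5, √3/2·-1 + -1/2·-5] = (4.8301, 1.6340)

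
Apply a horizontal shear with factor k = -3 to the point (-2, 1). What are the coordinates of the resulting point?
(-5, 1)

Shear matrix for horizontal shear with factor k = -3:
[[1, -3], [0, 1]]
Result: (-2, 1) → (-5, 1)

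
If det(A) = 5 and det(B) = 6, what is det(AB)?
30

Use the multiplicative property of determinants: det(AB) = det(A)*det(B).
det(AB) = (5)*(6) = 30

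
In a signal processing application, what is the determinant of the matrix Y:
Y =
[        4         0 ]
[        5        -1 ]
det(Y) = -4

For a 2×2 matrix [[a, b], [c, d]], det = a*d - b*c.
det(Y) = (4)*(-1) - (0)*(5) = -4 - 0 = -4.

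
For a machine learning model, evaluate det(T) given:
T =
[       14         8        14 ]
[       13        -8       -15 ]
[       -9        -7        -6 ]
det(T) = -1376

Expand along row 0 (cofactor expansion): det(T) = a*(e*i - f*h) - b*(d*i - f*g) + c*(d*h - e*g), where the 3×3 is [[a, b, c], [d, e, f], [g, h, i]].
Minor M_00 = (-8)*(-6) - (-15)*(-7) = 48 - 105 = -57.
Minor M_01 = (13)*(-6) - (-15)*(-9) = -78 - 135 = -213.
Minor M_02 = (13)*(-7) - (-8)*(-9) = -91 - 72 = -163.
det(T) = (14)*(-57) - (8)*(-213) + (14)*(-163) = -798 + 1704 - 2282 = -1376.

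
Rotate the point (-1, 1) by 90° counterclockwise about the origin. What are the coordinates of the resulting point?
(-1, -1)

Rotation matrix R(θ) = [[cos θ, -sin θ], [sin θ, cos θ]]; for θ = 90°:
R = [[0, -1], [1, 0]]
Result: R × [-1, 1]ᵀ = [0·-1 + (-1)·1, 1·-1 + (0)·1]ᵀ = (-1, -1)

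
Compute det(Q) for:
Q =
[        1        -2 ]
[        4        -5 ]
det(Q) = 3

For a 2×2 matrix [[a, b], [c, d]], det = a*d - b*c.
det(Q) = (1)*(-5) - (-2)*(4) = -5 + 8 = 3.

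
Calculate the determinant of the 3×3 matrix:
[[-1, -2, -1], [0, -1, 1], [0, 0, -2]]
-2

Expansion along first row:
det = -1·det([[-1,1],[0,-2]]) - -2·det([[0,1],[0,-2]]) + -1·det([[0,-1],[0,0]])
    = -1·(-1·-2 - 1·0) - -2·(0·-2 - 1·0) + -1·(0·0 - -1·0)
    = -1·2 - -2·0 + -1·0
    = -2 + 0 + 0 = -2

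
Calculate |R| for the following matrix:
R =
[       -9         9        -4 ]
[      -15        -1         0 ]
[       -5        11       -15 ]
det(R) = -1480

Expand along row 0 (cofactor expansion): det(R) = a*(e*i - f*h) - b*(d*i - f*g) + c*(d*h - e*g), where the 3×3 is [[a, b, c], [d, e, f], [g, h, i]].
Minor M_00 = (-1)*(-15) - (0)*(11) = 15 - 0 = 15.
Minor M_01 = (-15)*(-15) - (0)*(-5) = 225 - 0 = 225.
Minor M_02 = (-15)*(11) - (-1)*(-5) = -165 - 5 = -170.
det(R) = (-9)*(15) - (9)*(225) + (-4)*(-170) = -135 - 2025 + 680 = -1480.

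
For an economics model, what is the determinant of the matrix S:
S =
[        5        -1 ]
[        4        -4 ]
det(S) = -16

For a 2×2 matrix [[a, b], [c, d]], det = a*d - b*c.
det(S) = (5)*(-4) - (-1)*(4) = -20 + 4 = -16.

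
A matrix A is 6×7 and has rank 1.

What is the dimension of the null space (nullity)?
6

The rank-nullity theorem for an m×n matrix states:
rank(A) + nullity(A) = n (the number of columns).
Here n = 7 and rank(A) = 1, so nullity(A) = 7 - 1 = 6.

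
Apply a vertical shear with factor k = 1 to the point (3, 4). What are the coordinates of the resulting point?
(3, 7)

Shear matrix for vertical shear with factor k = 1:
[[1, 0], [1, 1]]
Result: (3, 4) → (3, 7)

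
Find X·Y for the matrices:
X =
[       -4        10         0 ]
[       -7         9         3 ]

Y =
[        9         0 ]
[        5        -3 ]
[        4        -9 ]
XY =
[       14       -30 ]
[       -6       -54 ]

Matrix multiplication: (XY)[i][j] = sum over k of X[i][k] * Y[k][j].
  (XY)[0][0] = (-4)*(9) + (10)*(5) + (0)*(4) = 14
  (XY)[0][1] = (-4)*(0) + (10)*(-3) + (0)*(-9) = -30
  (XY)[1][0] = (-7)*(9) + (9)*(5) + (3)*(4) = -6
  (XY)[1][1] = (-7)*(0) + (9)*(-3) + (3)*(-9) = -54
XY =
[       14       -30 ]
[       -6       -54 ]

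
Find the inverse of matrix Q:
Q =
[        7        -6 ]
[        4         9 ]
det(Q) = 87
Q⁻¹ =
[     3/29      2/29 ]
[    -4/87      7/87 ]

For a 2×2 matrix Q = [[a, b], [c, d]] with det(Q) ≠ 0, Q⁻¹ = (1/det(Q)) * [[d, -b], [-c, a]].
det(Q) = (7)*(9) - (-6)*(4) = 63 + 24 = 87.
Q⁻¹ = (1/87) * [[9, 6], [-4, 7]].
Dividing each entry by 87 and reducing:
Q⁻¹ =
[     3/29      2/29 ]
[    -4/87      7/87 ]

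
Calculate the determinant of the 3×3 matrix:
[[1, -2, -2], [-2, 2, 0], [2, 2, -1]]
18

Expansion along first row:
det = 1·det([[2,0],[2,-1]]) - -2·det([[-2,0],[2,-1]]) + -2·det([[-2,2],[2,2]])
    = 1·(2·-1 - 0·2) - -2·(-2·-1 - 0·2) + -2·(-2·2 - 2·2)
    = 1·-2 - -2·2 + -2·-8
    = -2 + 4 + 16 = 18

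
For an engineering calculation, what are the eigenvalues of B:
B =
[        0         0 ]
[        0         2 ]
λ = 0, 2

Solve det(B - λI) = 0. For a 2×2 matrix the characteristic equation is λ² - (trace)λ + det = 0.
trace(B) = a + d = 0 + 2 = 2.
det(B) = a*d - b*c = (0)*(2) - (0)*(0) = 0 - 0 = 0.
Characteristic equation: λ² - (2)λ + (0) = 0.
Discriminant = (2)² - 4*(0) = 4 - 0 = 4.
λ = (2 ± √4) / 2 = (2 ± 2) / 2 = 0, 2.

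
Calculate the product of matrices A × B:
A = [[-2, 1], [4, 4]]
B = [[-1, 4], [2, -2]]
[[4, -10], [4, 8]]

Matrix multiplication:
C[0][0] = -2×-1 + 1×2 = 4
C[0][1] = -2×4 + 1×-2 = -10
C[1][0] = 4×-1 + 4×2 = 4
C[1][1] = 4×4 + 4×-2 = 8
Result: [[4, -10], [4, 8]]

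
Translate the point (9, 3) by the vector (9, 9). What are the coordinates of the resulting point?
(18, 12)

Translation by (9, 9):
x' = 9 + 9 = 18
y' = 3 + 9 = 12
Homogeneous matrix: [[1, 0, 9], [0, 1, 9], [0, 0, 1]]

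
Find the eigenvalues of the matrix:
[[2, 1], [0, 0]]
λ = 0 and λ = 2

Characteristic equation: det(A - λI) = 0
λ² - (trace)λ + (det) = 0
λ² - (2)λ + (0) = 0
λ² - 2λ + 0 = 0
Solving: λ = 0, 2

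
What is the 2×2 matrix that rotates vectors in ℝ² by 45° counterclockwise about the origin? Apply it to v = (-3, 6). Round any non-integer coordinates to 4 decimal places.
R = [[√2/2, -√2/2], [√2/2, √2/2]]; R·v = (-6.3640, 2.1213)

A counterclockwise rotation by angle θ in ℝ² has matrix R(θ) = [[cos θ, -sin θ], [sin θ, cos θ]].
For θ = 45°: cos θ = √2/2, sin θ = √2/2.
R(45°) = [[√2/2, -√2/2], [√2/2, √2/2]].
R·v = [√2/2·-3 + (-√2/2)·6, √2/2·-3 + √2/2·6] = (-6.3640, 2.1213).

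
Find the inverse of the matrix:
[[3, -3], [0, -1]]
[[1/3, -1], [0, -1]]

For [[a,b],[c,d]], inverse = (1/det)·[[d,-b],[-c,a]]
det = 3·-1 - -3·0 = -3
Inverse = (1/-3)·[[-1, 3], [0, 3]]
        = [[1/3, -1], [0, -1]]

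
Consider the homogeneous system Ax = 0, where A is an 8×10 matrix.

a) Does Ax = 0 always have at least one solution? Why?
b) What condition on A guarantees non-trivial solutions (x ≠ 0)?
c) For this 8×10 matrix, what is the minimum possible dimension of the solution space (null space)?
a) Yes, x = 0 is always a solution. b) When A has linearly dependent columns (rank < n). c) Minimum nullity = 2.

a) x = 0 satisfies A·0 = 0, so the zero vector is always a solution.
b) Non-trivial solutions exist iff the columns of A are linearly dependent, equivalently rank(A) < n (the number of columns).
c) By rank-nullity, rank(A) + nullity(A) = n = 10. Since A has only 8 rows, rank(A) ≤ 8, so nullity(A) ≥ 10 - 8 = 2.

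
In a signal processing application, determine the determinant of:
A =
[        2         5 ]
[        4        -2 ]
det(A) = -24

For a 2×2 matrix [[a, b], [c, d]], det = a*d - b*c.
det(A) = (2)*(-2) - (5)*(4) = -4 - 20 = -24.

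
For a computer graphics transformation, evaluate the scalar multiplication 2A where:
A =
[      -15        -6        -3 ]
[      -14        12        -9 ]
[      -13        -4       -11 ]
2A =
[      -30       -12        -6 ]
[      -28        24       -18 ]
[      -26        -8       -22 ]

Scalar multiplication is elementwise: (2A)[i][j] = 2 * A[i][j].
  (2A)[0][0] = 2 * (-15) = -30
  (2A)[0][1] = 2 * (-6) = -12
  (2A)[0][2] = 2 * (-3) = -6
  (2A)[1][0] = 2 * (-14) = -28
  (2A)[1][1] = 2 * (12) = 24
  (2A)[1][2] = 2 * (-9) = -18
  (2A)[2][0] = 2 * (-13) = -26
  (2A)[2][1] = 2 * (-4) = -8
  (2A)[2][2] = 2 * (-11) = -22
2A =
[      -30       -12        -6 ]
[      -28        24       -18 ]
[      -26        -8       -22 ]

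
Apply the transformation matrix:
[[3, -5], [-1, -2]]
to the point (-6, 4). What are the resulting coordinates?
(-38, -2)

Matrix multiplication:
[[3, -5], [-1, -2]] × [-6, 4]ᵀ
= [3×-6 + -5×4, -1×-6 + -2×4]ᵀ
= [-38.0000, -2.0000]ᵀ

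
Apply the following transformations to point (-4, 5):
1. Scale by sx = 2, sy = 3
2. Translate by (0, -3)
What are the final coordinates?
(-8, 12)

Step 1: Scale (-4, 5) by (sx, sy) = (2, 3) → (-8, 15)
Step 2: Translate by (0, -3) → (-8, 12)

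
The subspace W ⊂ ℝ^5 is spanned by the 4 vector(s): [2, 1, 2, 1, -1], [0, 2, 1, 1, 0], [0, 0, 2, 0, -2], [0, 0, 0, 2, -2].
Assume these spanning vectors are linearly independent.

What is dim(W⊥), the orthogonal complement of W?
dim(W⊥) = 1

For any subspace W of ℝ^n, dim(W) + dim(W⊥) = n (the whole-space dimension).
Here the given 4 vectors are linearly independent, so dim(W) = 4.
Thus dim(W⊥) = n - dim(W) = 5 - 4 = 1.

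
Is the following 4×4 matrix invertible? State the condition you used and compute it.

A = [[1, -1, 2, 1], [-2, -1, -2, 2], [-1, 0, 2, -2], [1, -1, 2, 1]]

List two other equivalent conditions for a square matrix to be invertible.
No, not invertible; det(A) = 0 (two rows are equal, so the rows are linearly dependent). Equivalent conditions (failing for this A): rank(A) < 4; Ax = 0 has non-trivial solutions; 0 is an eigenvalue; the columns are linearly dependent.

To check invertibility, compute det(A).
In this matrix, row 0 and the last row are identical, so one row is a scalar multiple of another and the rows are linearly dependent.
A matrix with linearly dependent rows has det = 0 and is not invertible.
Equivalent failed conditions:
- rank(A) < 4.
- Ax = 0 has non-trivial solutions.
- 0 is an eigenvalue.
- The columns are linearly dependent.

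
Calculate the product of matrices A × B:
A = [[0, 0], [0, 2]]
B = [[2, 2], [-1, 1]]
[[0, 0], [-2, 2]]

Matrix multiplication:
C[0][0] = 0×2 + 0×-1 = 0
C[0][1] = 0×2 + 0×1 = 0
C[1][0] = 0×2 + 2×-1 = -2
C[1][1] = 0×2 + 2×1 = 2
Result: [[0, 0], [-2, 2]]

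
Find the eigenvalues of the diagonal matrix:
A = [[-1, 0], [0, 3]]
λ₁ = -1, λ₂ = 3

The characteristic polynomial of A is det(A - λI) = (-1 - λ)(3 - λ) = 0.
The roots are λ = -1 and λ = 3, so the eigenvalues are the diagonal entries.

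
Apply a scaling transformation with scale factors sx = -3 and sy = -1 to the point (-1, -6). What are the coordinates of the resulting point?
(3, 6)

Scaling matrix:
[[-3, 0], [0, -1]]
Result: (-1 × -3, -6 × -1) = (3, 6)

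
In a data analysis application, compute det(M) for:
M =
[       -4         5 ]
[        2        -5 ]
det(M) = 10

For a 2×2 matrix [[a, b], [c, d]], det = a*d - b*c.
det(M) = (-4)*(-5) - (5)*(2) = 20 - 10 = 10.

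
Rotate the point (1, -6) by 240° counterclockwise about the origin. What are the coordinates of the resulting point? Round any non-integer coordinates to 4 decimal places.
(-5.6962, 2.1340)

Rotation matrix R(θ) = [[cos θ, -sin θ], [sin θ, cos θ]]; for θ = 240°:
R = [[-1/2, √3/2], [-√3/2, -1/2]]
Result: R × [1, -6]ᵀ = [-1/2·1 + (√3/2)·-6, -√3/2·1 + (-1/2)·-6]ᵀ = (-5.6962, 2.1340)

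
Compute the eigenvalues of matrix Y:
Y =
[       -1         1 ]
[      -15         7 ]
λ = 2, 4

Solve det(Y - λI) = 0. For a 2×2 matrix the characteristic equation is λ² - (trace)λ + det = 0.
trace(Y) = a + d = -1 + 7 = 6.
det(Y) = a*d - b*c = (-1)*(7) - (1)*(-15) = -7 + 15 = 8.
Characteristic equation: λ² - (6)λ + (8) = 0.
Discriminant = (6)² - 4*(8) = 36 - 32 = 4.
λ = (6 ± √4) / 2 = (6 ± 2) / 2 = 2, 4.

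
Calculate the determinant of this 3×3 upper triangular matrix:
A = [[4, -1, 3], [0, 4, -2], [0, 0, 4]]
64

The determinant of a triangular matrix is the product of its diagonal entries (the off-diagonal entries above the diagonal do not affect it).
det(A) = (4) * (4) * (4) = 64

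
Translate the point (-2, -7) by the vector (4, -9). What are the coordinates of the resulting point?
(2, -16)

Translation by (4, -9):
x' = -2 + 4 = 2
y' = -7 + -9 = -16
Homogeneous matrix: [[1, 0, 4], [0, 1, -9], [0, 0, 1]]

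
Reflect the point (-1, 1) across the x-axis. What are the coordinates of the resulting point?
(-1, -1)

Reflection across x-axis: (-1, 1) → (-1, -1)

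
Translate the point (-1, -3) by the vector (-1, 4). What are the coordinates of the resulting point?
(-2, 1)

Translation by (-1, 4):
x' = -1 + -1 = -2
y' = -3 + 4 = 1
Homogeneous matrix: [[1, 0, -1], [0, 1, 4], [0, 0, 1]]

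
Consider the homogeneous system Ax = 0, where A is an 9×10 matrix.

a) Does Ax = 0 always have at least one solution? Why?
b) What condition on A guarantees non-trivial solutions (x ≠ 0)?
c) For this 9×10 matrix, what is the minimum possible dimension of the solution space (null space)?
a) Yes, x = 0 is always a solution. b) When A has linearly dependent columns (rank < n). c) Minimum nullity = 1.

a) x = 0 satisfies A·0 = 0, so the zero vector is always a solution.
b) Non-trivial solutions exist iff the columns of A are linearly dependent, equivalently rank(A) < n (the number of columns).
c) By rank-nullity, rank(A) + nullity(A) = n = 10. Since A has only 9 rows, rank(A) ≤ 9, so nullity(A) ≥ 10 - 9 = 1.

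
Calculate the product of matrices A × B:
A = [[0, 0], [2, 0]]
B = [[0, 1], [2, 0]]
[[0, 0], [0, 2]]

Matrix multiplication:
C[0][0] = 0×0 + 0×2 = 0
C[0][1] = 0×1 + 0×0 = 0
C[1][0] = 2×0 + 0×2 = 0
C[1][1] = 2×1 + 0×0 = 2
Result: [[0, 0], [0, 2]]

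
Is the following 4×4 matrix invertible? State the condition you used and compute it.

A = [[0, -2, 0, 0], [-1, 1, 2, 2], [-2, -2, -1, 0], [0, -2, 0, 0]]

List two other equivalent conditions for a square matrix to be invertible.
No, not invertible; det(A) = 0 (two rows are equal, so the rows are linearly dependent). Equivalent conditions (failing for this A): rank(A) < 4; Ax = 0 has non-trivial solutions; 0 is an eigenvalue; the columns are linearly dependent.

To check invertibility, compute det(A).
In this matrix, row 0 and the last row are identical, so one row is a scalar multiple of another and the rows are linearly dependent.
A matrix with linearly dependent rows has det = 0 and is not invertible.
Equivalent failed conditions:
- rank(A) < 4.
- Ax = 0 has non-trivial solutions.
- 0 is an eigenvalue.
- The columns are linearly dependent.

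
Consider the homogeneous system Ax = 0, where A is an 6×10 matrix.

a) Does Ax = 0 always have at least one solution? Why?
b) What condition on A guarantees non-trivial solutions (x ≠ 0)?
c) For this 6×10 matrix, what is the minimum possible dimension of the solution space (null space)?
a) Yes, x = 0 is always a solution. b) When A has linearly dependent columns (rank < n). c) Minimum nullity = 4.

a) x = 0 satisfies A·0 = 0, so the zero vector is always a solution.
b) Non-trivial solutions exist iff the columns of A are linearly dependent, equivalently rank(A) < n (the number of columns).
c) By rank-nullity, rank(A) + nullity(A) = n = 10. Since A has only 6 rows, rank(A) ≤ 6, so nullity(A) ≥ 10 - 6 = 4.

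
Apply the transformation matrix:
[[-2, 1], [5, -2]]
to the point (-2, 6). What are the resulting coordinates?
(10, -22)

Matrix multiplication:
[[-2, 1], [5, -2]] × [-2, 6]ᵀ
= [-2×-2 + 1×6, 5×-2 + -2×6]ᵀ
= [10.0000, -22.0000]ᵀ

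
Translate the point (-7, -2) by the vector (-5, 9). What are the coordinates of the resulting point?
(-12, 7)

Translation by (-5, 9):
x' = -7 + -5 = -12
y' = -2 + 9 = 7
Homogeneous matrix: [[1, 0, -5], [0, 1, 9], [0, 0, 1]]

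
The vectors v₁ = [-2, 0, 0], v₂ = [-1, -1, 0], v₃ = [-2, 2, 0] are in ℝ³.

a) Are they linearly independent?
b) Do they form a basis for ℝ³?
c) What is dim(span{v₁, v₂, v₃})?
Not independent, not a basis, dim(span) = 2

Check whether v₃ can be written as a linear combination of v₁ and v₂.
v₃ = (2)·v₁ + (-2)·v₂ = [-2, 2, 0], so the three vectors are linearly dependent.
Thus they do not form a basis for ℝ³, and dim(span{v₁, v₂, v₃}) = 2 (spanned by v₁ and v₂).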